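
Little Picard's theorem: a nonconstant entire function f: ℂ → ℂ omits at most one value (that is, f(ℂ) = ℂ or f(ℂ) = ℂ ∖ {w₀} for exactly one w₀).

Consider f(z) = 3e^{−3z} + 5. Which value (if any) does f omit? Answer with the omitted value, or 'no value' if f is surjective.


Little Picard bounds the complement of f(ℂ) to at most one point.
e^{−3z} is never zero on ℂ, so 3·e^{−3z} takes every value in ℂ ∖ {0}. Adding 5 shifts the range to ℂ ∖ {5}. Thus f omits exactly the value 5.

Omitted value: 5.


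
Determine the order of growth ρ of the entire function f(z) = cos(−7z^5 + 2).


Write cos(w) = (e^{iw} ± e^{−iw})/(2 or 2i), so |cos(w)| ≤ e^{|w|}. With w = −7z^5 + 2, |w| ≤ 7r^5 + 2 on |z|=r, giving M(r) ≤ e^{7r^5 + 2} and ρ ≤ 5. For the lower bound, choose z on |z|=r with -7z^5 purely imaginary of modulus 7r^5; then |cos(−7z^5 + 2)| grows like e^{7r^5}/2, so ρ ≥ 5. Hence ρ = 5.
Therefore ρ = 5.

Order ρ = 5.


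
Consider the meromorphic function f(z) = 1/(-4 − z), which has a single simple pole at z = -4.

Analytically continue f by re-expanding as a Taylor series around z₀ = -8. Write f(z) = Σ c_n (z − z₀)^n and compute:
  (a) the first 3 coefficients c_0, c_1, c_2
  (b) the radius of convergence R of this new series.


Let w = z − z₀, so z = z₀ + w.
Then -4 − z = -4 − (z₀ + w) = (-4 − z₀) − w = 4 − w.
f(z) = 1/(4 − w) = (1/(4)) · 1/(1 − w/(4)) = Σ_{n≥0} w^n / (4)^(n+1).
So c_n = 1/(4)^(n+1):
  c_0 = 1/(4)^1 = 1/4.
  c_1 = 1/(4)^2 = 1/16.
  c_2 = 1/(4)^3 = 1/64.
The series is valid for |w/d| < 1, i.e. |z − z₀| < |d|.
Radius of convergence: R = |-4 − z₀| = |4| = 4 (distance from z₀ to the singularity z = -4).

c_0 = 1/4, c_1 = 1/16, c_2 = 1/64; R = 4.


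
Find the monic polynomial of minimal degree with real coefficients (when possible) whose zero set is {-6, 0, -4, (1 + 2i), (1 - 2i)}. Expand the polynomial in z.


The polynomial is p(z) = ∏_{α ∈ S} (z − α), where S = {-6, 0, -4, (1 + 2i), (1 - 2i)}.
Expanding the product yields: p(z) = z^5 + 8·z^4 + 9·z^3 + 2·z^2 + 120·z.
Note conjugate pairs combine to real quadratics: (z − (1+2i))(z − (1−2i)) = z² − 2z + 5.
The resulting polynomial has degree 5 and real coefficients as required.

p(z) = z^5 + 8·z^4 + 9·z^3 + 2·z^2 + 120·z.


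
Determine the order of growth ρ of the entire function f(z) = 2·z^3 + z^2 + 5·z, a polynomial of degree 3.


|f(z)| ≤ Σ|c_k|·r^k = O(r^3) as r → ∞. Polynomial growth is O(e^{r^ε}) for every ε > 0 (since r^3/e^{r^ε} → 0), so ρ ≤ ε for all ε > 0, i.e. ρ = 0. Every nonconstant polynomial has order 0.
Therefore ρ = 0.

Order ρ = 0.


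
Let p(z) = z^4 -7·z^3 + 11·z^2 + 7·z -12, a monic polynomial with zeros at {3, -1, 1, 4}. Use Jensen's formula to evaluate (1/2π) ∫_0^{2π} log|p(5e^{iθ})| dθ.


Zeros: -1, 1, 3, 4; r = 5.
Inside |z| < r: -1, 1, 3, 4. Outside (|z| ≥ r): ∅.
p(0) = -12, so log|p(0)| = log(12) = 2.4849.
Apply Jensen: I(r) = log|p(0)| + Σ_k log(r/|z_k|), summed over zeros inside |z| < r.
  log(r/|z_k|) for z_k = 3: log(5/3) = 0.5108
  log(r/|z_k|) for z_k = -1: log(5/1) = 1.6094
  log(r/|z_k|) for z_k = 1: log(5/1) = 1.6094
  log(r/|z_k|) for z_k = 4: log(5/4) = 0.2231
Sum over inside zeros: 3.9528.
I(r) = log|p(0)| + (inside sum) = 2.4849 + 3.9528 = 6.4378.
Closed form (all zeros inside, monic): I(r) = n·log(r) = 4·log(5) = 6.4378. ✓

I(r) ≈ 6.4378.


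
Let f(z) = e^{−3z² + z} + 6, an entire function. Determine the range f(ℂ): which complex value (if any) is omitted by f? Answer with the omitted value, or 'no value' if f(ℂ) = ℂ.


Little Picard bounds the complement of f(ℂ) to at most one point.
The exponent g(z) = −3z² + z is a nonconstant polynomial, hence surjective onto ℂ. So e^{g(z)} takes every value in {e^w : w ∈ ℂ} = ℂ ∖ {0}. Adding 6 shifts the range to ℂ ∖ {6}. f omits exactly 6.

Omitted value: 6.


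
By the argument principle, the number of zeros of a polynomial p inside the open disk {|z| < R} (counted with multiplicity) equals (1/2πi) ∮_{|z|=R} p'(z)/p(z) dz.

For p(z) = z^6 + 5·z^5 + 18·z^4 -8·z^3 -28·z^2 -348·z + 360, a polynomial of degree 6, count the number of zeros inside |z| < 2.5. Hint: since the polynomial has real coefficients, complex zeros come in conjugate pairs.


The zeros of p are: 2, (-3 + 3i), (-3 - 3i), (-1 + 3i), (-1 - 3i), 1.
Their magnitudes are: 2, 4.243, 4.243, 3.162, 3.162, 1.
Zeros with |z| < R = 2.5: 2, 1.
Count = 2.
By the argument principle, (1/2πi) ∮_{|z|=R} p'(z)/p(z) dz equals exactly this count.

Number of zeros inside |z| < 2.5: 2.


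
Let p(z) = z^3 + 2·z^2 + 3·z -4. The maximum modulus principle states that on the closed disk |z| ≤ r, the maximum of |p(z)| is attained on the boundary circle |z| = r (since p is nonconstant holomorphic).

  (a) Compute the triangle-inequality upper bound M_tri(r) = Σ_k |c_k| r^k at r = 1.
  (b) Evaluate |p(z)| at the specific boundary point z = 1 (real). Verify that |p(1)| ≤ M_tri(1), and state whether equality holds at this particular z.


Coefficients: c_0 = -4, c_1 = 3, c_2 = 2, c_3 = 1. Radius r = 1.
Part (a). Triangle bound: M_tri(r) = Σ_k |c_k| r^k
  = |-4|·1^0 + |3|·1^1 + |2|·1^2 + |1|·1^3
  = 4 + 3 + 2 + 1 = 10.
This bounds M(r) := max_{|z|=r} |p(z)| from above; equality holds iff all terms c_k z^k can be made to align in phase at a single z on |z|=r.
Part (b). At z = 1 (real, on the circle |z| = r):
  p(1) = (-4)·1^0 + (3)·1^1 + (2)·1^2 + (1)·1^3 = 2.
  |p(1)| = 2.
Check: |p(1)| = 2 ≤ 10 = M_tri(1). ✓ Equality does not hold at z = 1 (the coefficients have mixed signs, so the terms do not all align in phase there).

M_tri(1) = 10; |p(1)| = 2; equality at z=1: no.


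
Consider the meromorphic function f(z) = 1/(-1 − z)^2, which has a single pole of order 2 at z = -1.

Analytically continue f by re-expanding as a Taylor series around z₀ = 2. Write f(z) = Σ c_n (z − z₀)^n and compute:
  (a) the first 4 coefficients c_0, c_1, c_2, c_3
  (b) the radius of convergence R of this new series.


Let w = z − z₀, so z = z₀ + w.
Then -1 − z = -1 − (z₀ + w) = (-1 − z₀) − w = -3 − w.
f(z) = 1/(-3 − w)^2 = (1/(-3)^2) · (1 − w/(-3))^{−2}.
By the binomial series (1−u)^{−2} = Σ_{n≥0} C(n+1, 1) u^n for |u|<1, with u = w/(-3):
  c_n = C(n+1, 1) / (-3)^(n+2).
  c_0 = 1/(-3)^2 = 1/9.
  c_1 = 2/(-3)^3 = -2/27.
  c_2 = 3/(-3)^4 = 1/27.
  c_3 = 4/(-3)^5 = -4/243.
The series is valid for |w/d| < 1, i.e. |z − z₀| < |d|.
Radius of convergence: R = |-1 − z₀| = |-3| = 3 (distance from z₀ to the singularity z = -1).

c_0 = 1/9, c_1 = -2/27, c_2 = 1/27, c_3 = -4/243; R = 3.


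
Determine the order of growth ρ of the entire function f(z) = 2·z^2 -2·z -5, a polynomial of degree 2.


|f(z)| ≤ Σ|c_k|·r^k = O(r^2) as r → ∞. Polynomial growth is O(e^{r^ε}) for every ε > 0 (since r^2/e^{r^ε} → 0), so ρ ≤ ε for all ε > 0, i.e. ρ = 0. Every nonconstant polynomial has order 0.
Therefore ρ = 0.

Order ρ = 0.


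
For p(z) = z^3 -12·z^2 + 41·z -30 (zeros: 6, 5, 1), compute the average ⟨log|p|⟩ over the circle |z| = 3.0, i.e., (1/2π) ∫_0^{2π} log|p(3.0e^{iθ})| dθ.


Zeros: 1, 5, 6; r = 3.0.
Inside |z| < r: 1. Outside (|z| ≥ r): 5, 6.
p(0) = -30, so log|p(0)| = log(30) = 3.4012.
Apply Jensen: I(r) = log|p(0)| + Σ_k log(r/|z_k|), summed over zeros inside |z| < r.
  log(r/|z_k|) for z_k = 1: log(3.0/1) = 1.0986
  Outside zeros (5, 6) contribute nothing to the Jensen sum.
Sum over inside zeros: 1.0986.
I(r) = log|p(0)| + (inside sum) = 3.4012 + 1.0986 = 4.4998.
Note: since some zeros are outside |z| ≤ r, the simplified n·log(r) form does NOT apply — only the inside zeros contribute.

I(r) ≈ 4.4998.


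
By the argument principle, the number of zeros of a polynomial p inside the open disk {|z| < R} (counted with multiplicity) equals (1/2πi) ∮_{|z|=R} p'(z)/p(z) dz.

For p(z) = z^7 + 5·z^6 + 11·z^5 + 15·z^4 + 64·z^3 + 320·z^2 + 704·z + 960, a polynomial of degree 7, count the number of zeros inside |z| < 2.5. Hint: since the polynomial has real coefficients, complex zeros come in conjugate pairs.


The zeros of p are: (-1 + 2i), (-1 - 2i), -3, (-2 + 2i), (-2 - 2i), (2 + 2i), (2 - 2i).
Their magnitudes are: 2.236, 2.236, 3, 2.828, 2.828, 2.828, 2.828.
Zeros with |z| < R = 2.5: (-1 + 2i), (-1 - 2i).
Count = 2.
By the argument principle, (1/2πi) ∮_{|z|=R} p'(z)/p(z) dz equals exactly this count.

Number of zeros inside |z| < 2.5: 2.


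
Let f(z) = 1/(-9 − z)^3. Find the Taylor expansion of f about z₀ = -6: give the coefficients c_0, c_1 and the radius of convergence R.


Let w = z − z₀, so z = z₀ + w.
Then -9 − z = -9 − (z₀ + w) = (-9 − z₀) − w = -3 − w.
f(z) = 1/(-3 − w)^3 = (1/(-3)^3) · (1 − w/(-3))^{−3}.
By the binomial series (1−u)^{−3} = Σ_{n≥0} C(n+2, 2) u^n for |u|<1, with u = w/(-3):
  c_n = C(n+2, 2) / (-3)^(n+3).
  c_0 = 1/(-3)^3 = -1/27.
  c_1 = 3/(-3)^4 = 1/27.
The series is valid for |w/d| < 1, i.e. |z − z₀| < |d|.
Radius of convergence: R = |-9 − z₀| = |-3| = 3 (distance from z₀ to the singularity z = -9).

c_0 = -1/27, c_1 = 1/27; R = 3.


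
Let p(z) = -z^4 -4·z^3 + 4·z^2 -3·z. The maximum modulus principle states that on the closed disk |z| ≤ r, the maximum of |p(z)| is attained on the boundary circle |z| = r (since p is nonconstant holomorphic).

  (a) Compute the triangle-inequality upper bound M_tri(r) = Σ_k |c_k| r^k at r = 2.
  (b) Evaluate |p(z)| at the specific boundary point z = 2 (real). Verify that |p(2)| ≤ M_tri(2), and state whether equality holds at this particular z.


Coefficients: c_0 = 0, c_1 = -3, c_2 = 4, c_3 = -4, c_4 = -1. Radius r = 2.
Part (a). Triangle bound: M_tri(r) = Σ_k |c_k| r^k
  = |0|·2^0 + |-3|·2^1 + |4|·2^2 + |-4|·2^3 + |-1|·2^4
  = 0 + 6 + 16 + 32 + 16 = 70.
This bounds M(r) := max_{|z|=r} |p(z)| from above; equality holds iff all terms c_k z^k can be made to align in phase at a single z on |z|=r.
Part (b). At z = 2 (real, on the circle |z| = r):
  p(2) = (0)·2^0 + (-3)·2^1 + (4)·2^2 + (-4)·2^3 + (-1)·2^4 = -38.
  |p(2)| = 38.
Check: |p(2)| = 38 ≤ 70 = M_tri(2). ✓ Equality does not hold at z = 2 (the coefficients have mixed signs, so the terms do not all align in phase there).

M_tri(2) = 70; |p(2)| = 38; equality at z=2: no.


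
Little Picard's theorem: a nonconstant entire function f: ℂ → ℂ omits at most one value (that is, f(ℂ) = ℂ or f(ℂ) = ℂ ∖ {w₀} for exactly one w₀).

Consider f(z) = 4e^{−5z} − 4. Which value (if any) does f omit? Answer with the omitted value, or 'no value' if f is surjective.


Little Picard bounds the complement of f(ℂ) to at most one point.
e^{−5z} is never zero on ℂ, so 4·e^{−5z} takes every value in ℂ ∖ {0}. Adding -4 shifts the range to ℂ ∖ {-4}. Thus f omits exactly the value -4.

Omitted value: -4.


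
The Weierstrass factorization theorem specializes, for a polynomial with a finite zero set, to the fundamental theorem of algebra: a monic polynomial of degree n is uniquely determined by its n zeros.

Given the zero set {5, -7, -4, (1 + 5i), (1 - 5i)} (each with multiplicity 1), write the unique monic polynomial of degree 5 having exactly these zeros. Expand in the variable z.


The polynomial is p(z) = ∏_{α ∈ S} (z − α), where S = {5, -7, -4, (1 + 5i), (1 - 5i)}.
Expanding the product yields: p(z) = z^5 + 4·z^4 -13·z^3 + 70·z^2 -422·z -3640.
Note conjugate pairs combine to real quadratics: (z − (1+5i))(z − (1−5i)) = z² − 2z + 26.
The resulting polynomial has degree 5 and real coefficients as required.

p(z) = z^5 + 4·z^4 -13·z^3 + 70·z^2 -422·z -3640.


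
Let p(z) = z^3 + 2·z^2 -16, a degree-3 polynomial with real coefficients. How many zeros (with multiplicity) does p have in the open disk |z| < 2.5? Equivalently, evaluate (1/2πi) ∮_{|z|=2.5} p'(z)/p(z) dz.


The zeros of p are: (-2 + 2i), (-2 - 2i), 2.
Their magnitudes are: 2.828, 2.828, 2.
Zeros with |z| < R = 2.5: 2.
Count = 1.
By the argument principle, (1/2πi) ∮_{|z|=R} p'(z)/p(z) dz equals exactly this count.

Number of zeros inside |z| < 2.5: 1.


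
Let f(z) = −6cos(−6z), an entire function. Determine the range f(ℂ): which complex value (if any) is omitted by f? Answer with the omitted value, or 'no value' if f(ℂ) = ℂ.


Little Picard bounds the complement of f(ℂ) to at most one point.
cos is entire and surjective onto ℂ: for every w ∈ ℂ, cos(ζ) = w has a solution ζ ∈ ℂ (e.g., via the complex inverse arccos). With ζ = −6z this gives z = ζ/(-6). Then -6·cos(−6z) takes every value in -6·ℂ = ℂ, and adding 0 is a bijection of ℂ. So f is surjective and omits no value. (Note: only on the real line is cos bounded by [−1, 1].)

Omitted value: no value.


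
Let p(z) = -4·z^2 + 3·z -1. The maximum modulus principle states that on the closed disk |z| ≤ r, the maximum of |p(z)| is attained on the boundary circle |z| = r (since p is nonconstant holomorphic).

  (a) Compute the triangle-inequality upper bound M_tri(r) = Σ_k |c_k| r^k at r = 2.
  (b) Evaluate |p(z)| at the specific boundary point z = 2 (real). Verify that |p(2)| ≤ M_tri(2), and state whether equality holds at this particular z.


Coefficients: c_0 = -1, c_1 = 3, c_2 = -4. Radius r = 2.
Part (a). Triangle bound: M_tri(r) = Σ_k |c_k| r^k
  = |-1|·2^0 + |3|·2^1 + |-4|·2^2
  = 1 + 6 + 16 = 23.
This bounds M(r) := max_{|z|=r} |p(z)| from above; equality holds iff all terms c_k z^k can be made to align in phase at a single z on |z|=r.
Part (b). At z = 2 (real, on the circle |z| = r):
  p(2) = (-1)·2^0 + (3)·2^1 + (-4)·2^2 = -11.
  |p(2)| = 11.
Check: |p(2)| = 11 ≤ 23 = M_tri(2). ✓ Equality does not hold at z = 2 (the coefficients have mixed signs, so the terms do not all align in phase there).

M_tri(2) = 23; |p(2)| = 11; equality at z=2: no.


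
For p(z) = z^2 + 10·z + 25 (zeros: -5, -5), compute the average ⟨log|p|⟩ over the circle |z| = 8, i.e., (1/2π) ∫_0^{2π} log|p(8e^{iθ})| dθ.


Zeros: -5, -5; r = 8.
Inside |z| < r: -5, -5. Outside (|z| ≥ r): ∅.
p(0) = 25, so log|p(0)| = log(25) = 3.2189.
Apply Jensen: I(r) = log|p(0)| + Σ_k log(r/|z_k|), summed over zeros inside |z| < r.
  log(r/|z_k|) for z_k = -5: log(8/5) = 0.4700
  log(r/|z_k|) for z_k = -5: log(8/5) = 0.4700
Sum over inside zeros: 0.9400.
I(r) = log|p(0)| + (inside sum) = 3.2189 + 0.9400 = 4.1589.
Closed form (all zeros inside, monic): I(r) = n·log(r) = 2·log(8) = 4.1589. ✓

I(r) ≈ 4.1589.


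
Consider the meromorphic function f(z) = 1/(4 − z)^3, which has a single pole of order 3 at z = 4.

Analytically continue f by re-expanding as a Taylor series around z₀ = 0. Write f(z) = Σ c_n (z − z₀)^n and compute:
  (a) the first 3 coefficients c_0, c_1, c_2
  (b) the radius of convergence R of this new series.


Let w = z − z₀, so z = z₀ + w.
Then 4 − z = 4 − (z₀ + w) = (4 − z₀) − w = 4 − w.
f(z) = 1/(4 − w)^3 = (1/(4)^3) · (1 − w/(4))^{−3}.
By the binomial series (1−u)^{−3} = Σ_{n≥0} C(n+2, 2) u^n for |u|<1, with u = w/(4):
  c_n = C(n+2, 2) / (4)^(n+3).
  c_0 = 1/(4)^3 = 1/64.
  c_1 = 3/(4)^4 = 3/256.
  c_2 = 6/(4)^5 = 3/512.
The series is valid for |w/d| < 1, i.e. |z − z₀| < |d|.
Radius of convergence: R = |4 − z₀| = |4| = 4 (distance from z₀ to the singularity z = 4).

c_0 = 1/64, c_1 = 3/256, c_2 = 3/512; R = 4.


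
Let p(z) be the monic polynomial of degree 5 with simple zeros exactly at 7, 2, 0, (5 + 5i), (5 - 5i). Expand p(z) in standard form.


The polynomial is p(z) = ∏_{α ∈ S} (z − α), where S = {7, 2, 0, (5 + 5i), (5 - 5i)}.
Expanding the product yields: p(z) = z^5 -19·z^4 + 154·z^3 -590·z^2 + 700·z.
Note conjugate pairs combine to real quadratics: (z − (5+5i))(z − (5−5i)) = z² − 10z + 50.
The resulting polynomial has degree 5 and real coefficients as required.

p(z) = z^5 -19·z^4 + 154·z^3 -590·z^2 + 700·z.


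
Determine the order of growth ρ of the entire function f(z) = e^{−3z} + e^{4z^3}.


Each summand is entire of order 1 and 3 respectively (as in the single-exponential case). The order of a sum is at most the max of the orders, so ρ ≤ 3. For the lower bound: on |z|=r choose arg z so that 4z^3 is real positive; then |e^{4z^3}| = e^{4r^3} while |e^{-3z}| ≤ e^{3r^1} = o(e^{4r^3}). So |f| ≥ e^{4r^3}(1 − o(1)) and ρ ≥ 3. Hence ρ = max(1, 3) = 3.
Therefore ρ = 3.

Order ρ = 3.


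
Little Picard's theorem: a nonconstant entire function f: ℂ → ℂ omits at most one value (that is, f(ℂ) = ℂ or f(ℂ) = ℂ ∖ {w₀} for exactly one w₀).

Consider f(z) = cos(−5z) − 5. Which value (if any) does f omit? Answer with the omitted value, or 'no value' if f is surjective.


Little Picard bounds the complement of f(ℂ) to at most one point.
cos is entire and surjective onto ℂ: for every w ∈ ℂ, cos(ζ) = w has a solution ζ ∈ ℂ (e.g., via the complex inverse arccos). With ζ = −5z this gives z = ζ/(-5). Then 1·cos(−5z) takes every value in 1·ℂ = ℂ, and adding -5 is a bijection of ℂ. So f is surjective and omits no value. (Note: only on the real line is cos bounded by [−1, 1].)

Omitted value: no value.


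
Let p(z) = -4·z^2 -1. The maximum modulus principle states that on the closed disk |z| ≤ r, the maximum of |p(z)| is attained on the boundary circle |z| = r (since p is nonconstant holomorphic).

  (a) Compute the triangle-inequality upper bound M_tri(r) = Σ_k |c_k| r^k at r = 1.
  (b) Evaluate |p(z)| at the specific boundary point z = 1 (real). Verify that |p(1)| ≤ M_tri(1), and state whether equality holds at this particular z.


Coefficients: c_0 = -1, c_1 = 0, c_2 = -4. Radius r = 1.
Part (a). Triangle bound: M_tri(r) = Σ_k |c_k| r^k
  = |-1|·1^0 + |0|·1^1 + |-4|·1^2
  = 1 + 0 + 4 = 5.
This bounds M(r) := max_{|z|=r} |p(z)| from above; equality holds iff all terms c_k z^k can be made to align in phase at a single z on |z|=r.
Part (b). At z = 1 (real, on the circle |z| = r):
  p(1) = (-1)·1^0 + (0)·1^1 + (-4)·1^2 = -5.
  |p(1)| = 5.
Since all nonzero coefficients share the same sign, |p(1)| = 5 = M_tri(1); the triangle bound is attained at z = 1, so in fact M(r) = 5.

M_tri(1) = 5; |p(1)| = 5; equality at z=1: yes.


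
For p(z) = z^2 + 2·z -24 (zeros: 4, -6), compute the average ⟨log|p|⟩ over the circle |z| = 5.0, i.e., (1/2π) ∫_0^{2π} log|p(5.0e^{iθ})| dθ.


Zeros: -6, 4; r = 5.0.
Inside |z| < r: 4. Outside (|z| ≥ r): -6.
p(0) = -24, so log|p(0)| = log(24) = 3.1781.
Apply Jensen: I(r) = log|p(0)| + Σ_k log(r/|z_k|), summed over zeros inside |z| < r.
  log(r/|z_k|) for z_k = 4: log(5.0/4) = 0.2231
  Outside zeros (-6) contribute nothing to the Jensen sum.
Sum over inside zeros: 0.2231.
I(r) = log|p(0)| + (inside sum) = 3.1781 + 0.2231 = 3.4012.
Note: since some zeros are outside |z| ≤ r, the simplified n·log(r) form does NOT apply — only the inside zeros contribute.

I(r) ≈ 3.4012.


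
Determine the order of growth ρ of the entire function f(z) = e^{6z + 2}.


|e^{6z + 2}| = e^{Re(6·z) + 2} ≤ e^{6|z|^1 + 2} = e^{6r^1 + 2} on |z| = r, so ρ ≤ 1. Choosing z on |z|=r so that 6·z is real positive (always possible by picking arg z appropriately) gives |f(z)| = e^{6r^1 + 2}, matching the bound. The additive constant 2 does not affect log log M(r) ~ 1·log r. Hence ρ = 1.
Therefore ρ = 1.

Order ρ = 1.


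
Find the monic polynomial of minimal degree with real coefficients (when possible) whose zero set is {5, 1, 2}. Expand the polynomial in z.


The polynomial is p(z) = ∏_{α ∈ S} (z − α), where S = {5, 1, 2}.
Expanding the product yields: p(z) = z^3 -8·z^2 + 17·z -10.
The resulting polynomial has degree 3 and real coefficients as required.

p(z) = z^3 -8·z^2 + 17·z -10.


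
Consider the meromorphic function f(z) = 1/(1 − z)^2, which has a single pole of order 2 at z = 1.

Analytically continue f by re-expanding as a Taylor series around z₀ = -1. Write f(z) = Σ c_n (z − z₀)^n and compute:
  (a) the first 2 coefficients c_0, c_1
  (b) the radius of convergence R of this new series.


Let w = z − z₀, so z = z₀ + w.
Then 1 − z = 1 − (z₀ + w) = (1 − z₀) − w = 2 − w.
f(z) = 1/(2 − w)^2 = (1/(2)^2) · (1 − w/(2))^{−2}.
By the binomial series (1−u)^{−2} = Σ_{n≥0} C(n+1, 1) u^n for |u|<1, with u = w/(2):
  c_n = C(n+1, 1) / (2)^(n+2).
  c_0 = 1/(2)^2 = 1/4.
  c_1 = 2/(2)^3 = 1/4.
The series is valid for |w/d| < 1, i.e. |z − z₀| < |d|.
Radius of convergence: R = |1 − z₀| = |2| = 2 (distance from z₀ to the singularity z = 1).

c_0 = 1/4, c_1 = 1/4; R = 2.


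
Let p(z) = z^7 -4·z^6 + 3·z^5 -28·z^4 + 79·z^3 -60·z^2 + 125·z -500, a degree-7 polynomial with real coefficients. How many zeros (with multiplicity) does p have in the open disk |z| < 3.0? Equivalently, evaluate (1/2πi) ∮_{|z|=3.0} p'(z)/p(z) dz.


The zeros of p are: (-1 + 2i), (-1 - 2i), (2 + 1i), (2 - 1i), 4, (-1 + 2i), (-1 - 2i).
Their magnitudes are: 2.236, 2.236, 2.236, 2.236, 4, 2.236, 2.236.
Zeros with |z| < R = 3.0: (-1 + 2i), (-1 - 2i), (2 + 1i), (2 - 1i), (-1 + 2i), (-1 - 2i).
Count = 6.
By the argument principle, (1/2πi) ∮_{|z|=R} p'(z)/p(z) dz equals exactly this count.

Number of zeros inside |z| < 3.0: 6.


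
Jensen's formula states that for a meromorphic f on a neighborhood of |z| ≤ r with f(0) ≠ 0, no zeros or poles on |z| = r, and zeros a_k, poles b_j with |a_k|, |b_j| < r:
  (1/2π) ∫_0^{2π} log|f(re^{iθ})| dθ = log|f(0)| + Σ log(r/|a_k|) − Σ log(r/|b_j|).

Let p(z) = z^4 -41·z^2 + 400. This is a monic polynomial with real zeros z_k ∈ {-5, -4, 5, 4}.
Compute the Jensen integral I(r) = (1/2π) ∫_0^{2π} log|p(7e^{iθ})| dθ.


Zeros: -5, -4, 4, 5; r = 7.
Inside |z| < r: -5, -4, 4, 5. Outside (|z| ≥ r): ∅.
p(0) = 400, so log|p(0)| = log(400) = 5.9915.
Apply Jensen: I(r) = log|p(0)| + Σ_k log(r/|z_k|), summed over zeros inside |z| < r.
  log(r/|z_k|) for z_k = -5: log(7/5) = 0.3365
  log(r/|z_k|) for z_k = -4: log(7/4) = 0.5596
  log(r/|z_k|) for z_k = 5: log(7/5) = 0.3365
  log(r/|z_k|) for z_k = 4: log(7/4) = 0.5596
Sum over inside zeros: 1.7922.
I(r) = log|p(0)| + (inside sum) = 5.9915 + 1.7922 = 7.7836.
Closed form (all zeros inside, monic): I(r) = n·log(r) = 4·log(7) = 7.7836. ✓

I(r) ≈ 7.7836.


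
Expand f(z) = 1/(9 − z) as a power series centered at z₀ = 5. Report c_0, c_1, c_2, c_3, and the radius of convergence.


Let w = z − z₀, so z = z₀ + w.
Then 9 − z = 9 − (z₀ + w) = (9 − z₀) − w = 4 − w.
f(z) = 1/(4 − w) = (1/(4)) · 1/(1 − w/(4)) = Σ_{n≥0} w^n / (4)^(n+1).
So c_n = 1/(4)^(n+1):
  c_0 = 1/(4)^1 = 1/4.
  c_1 = 1/(4)^2 = 1/16.
  c_2 = 1/(4)^3 = 1/64.
  c_3 = 1/(4)^4 = 1/256.
The series is valid for |w/d| < 1, i.e. |z − z₀| < |d|.
Radius of convergence: R = |9 − z₀| = |4| = 4 (distance from z₀ to the singularity z = 9).

c_0 = 1/4, c_1 = 1/16, c_2 = 1/64, c_3 = 1/256; R = 4.


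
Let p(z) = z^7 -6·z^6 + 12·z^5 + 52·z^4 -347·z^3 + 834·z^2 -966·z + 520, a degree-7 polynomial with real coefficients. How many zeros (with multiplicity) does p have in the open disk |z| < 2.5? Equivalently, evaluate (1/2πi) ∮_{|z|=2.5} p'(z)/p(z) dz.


The zeros of p are: (1 + 1i), (1 - 1i), (2 + 1i), (2 - 1i), (2 + 3i), (2 - 3i), -4.
Their magnitudes are: 1.414, 1.414, 2.236, 2.236, 3.606, 3.606, 4.
Zeros with |z| < R = 2.5: (1 + 1i), (1 - 1i), (2 + 1i), (2 - 1i).
Count = 4.
By the argument principle, (1/2πi) ∮_{|z|=R} p'(z)/p(z) dz equals exactly this count.

Number of zeros inside |z| < 2.5: 4.


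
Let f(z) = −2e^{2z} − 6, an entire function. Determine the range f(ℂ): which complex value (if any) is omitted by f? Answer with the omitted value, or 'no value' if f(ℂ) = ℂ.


Little Picard bounds the complement of f(ℂ) to at most one point.
e^{2z} is never zero on ℂ, so -2·e^{2z} takes every value in ℂ ∖ {0}. Adding -6 shifts the range to ℂ ∖ {-6}. Thus f omits exactly the value -6.

Omitted value: -6.


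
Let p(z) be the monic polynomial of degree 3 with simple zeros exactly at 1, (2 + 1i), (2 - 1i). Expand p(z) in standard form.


The polynomial is p(z) = ∏_{α ∈ S} (z − α), where S = {1, (2 + 1i), (2 - 1i)}.
Expanding the product yields: p(z) = z^3 -5·z^2 + 9·z -5.
Note conjugate pairs combine to real quadratics: (z − (2+1i))(z − (2−1i)) = z² − 4z + 5.
The resulting polynomial has degree 3 and real coefficients as required.

p(z) = z^3 -5·z^2 + 9·z -5.


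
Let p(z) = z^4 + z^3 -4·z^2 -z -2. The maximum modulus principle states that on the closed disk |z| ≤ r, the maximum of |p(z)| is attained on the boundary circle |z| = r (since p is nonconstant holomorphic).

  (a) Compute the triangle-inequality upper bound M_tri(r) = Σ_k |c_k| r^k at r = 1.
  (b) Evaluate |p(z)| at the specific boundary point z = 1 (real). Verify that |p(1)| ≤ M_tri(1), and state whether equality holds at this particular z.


Coefficients: c_0 = -2, c_1 = -1, c_2 = -4, c_3 = 1, c_4 = 1. Radius r = 1.
Part (a). Triangle bound: M_tri(r) = Σ_k |c_k| r^k
  = |-2|·1^0 + |-1|·1^1 + |-4|·1^2 + |1|·1^3 + |1|·1^4
  = 2 + 1 + 4 + 1 + 1 = 9.
This bounds M(r) := max_{|z|=r} |p(z)| from above; equality holds iff all terms c_k z^k can be made to align in phase at a single z on |z|=r.
Part (b). At z = 1 (real, on the circle |z| = r):
  p(1) = (-2)·1^0 + (-1)·1^1 + (-4)·1^2 + (1)·1^3 + (1)·1^4 = -5.
  |p(1)| = 5.
Check: |p(1)| = 5 ≤ 9 = M_tri(1). ✓ Equality does not hold at z = 1 (the coefficients have mixed signs, so the terms do not all align in phase there).

M_tri(1) = 9; |p(1)| = 5; equality at z=1: no.


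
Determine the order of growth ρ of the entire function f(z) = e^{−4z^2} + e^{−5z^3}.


Each summand is entire of order 2 and 3 respectively (as in the single-exponential case). The order of a sum is at most the max of the orders, so ρ ≤ 3. For the lower bound: on |z|=r choose arg z so that -5z^3 is real positive; then |e^{-5z^3}| = e^{5r^3} while |e^{-4z^2}| ≤ e^{4r^2} = o(e^{5r^3}). So |f| ≥ e^{5r^3}(1 − o(1)) and ρ ≥ 3. Hence ρ = max(2, 3) = 3.
Therefore ρ = 3.

Order ρ = 3.


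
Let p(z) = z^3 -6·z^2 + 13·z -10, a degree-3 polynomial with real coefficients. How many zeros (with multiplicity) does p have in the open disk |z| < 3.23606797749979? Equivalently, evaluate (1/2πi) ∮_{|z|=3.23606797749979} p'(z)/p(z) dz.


The zeros of p are: (2 + 1i), (2 - 1i), 2.
Their magnitudes are: 2.236, 2.236, 2.
Zeros with |z| < R = 3.23606797749979: (2 + 1i), (2 - 1i), 2.
Count = 3.
By the argument principle, (1/2πi) ∮_{|z|=R} p'(z)/p(z) dz equals exactly this count.

Number of zeros inside |z| < 3.23606797749979: 3.


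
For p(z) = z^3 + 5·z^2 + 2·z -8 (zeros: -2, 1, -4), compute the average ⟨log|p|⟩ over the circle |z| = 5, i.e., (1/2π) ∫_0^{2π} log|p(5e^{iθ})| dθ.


Zeros: -4, -2, 1; r = 5.
Inside |z| < r: -4, -2, 1. Outside (|z| ≥ r): ∅.
p(0) = -8, so log|p(0)| = log(8) = 2.0794.
Apply Jensen: I(r) = log|p(0)| + Σ_k log(r/|z_k|), summed over zeros inside |z| < r.
  log(r/|z_k|) for z_k = -2: log(5/2) = 0.9163
  log(r/|z_k|) for z_k = 1: log(5/1) = 1.6094
  log(r/|z_k|) for z_k = -4: log(5/4) = 0.2231
Sum over inside zeros: 2.7489.
I(r) = log|p(0)| + (inside sum) = 2.0794 + 2.7489 = 4.8283.
Closed form (all zeros inside, monic): I(r) = n·log(r) = 3·log(5) = 4.8283. ✓

I(r) ≈ 4.8283.


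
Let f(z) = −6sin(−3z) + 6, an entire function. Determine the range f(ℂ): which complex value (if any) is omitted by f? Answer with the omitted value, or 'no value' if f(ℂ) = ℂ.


Little Picard bounds the complement of f(ℂ) to at most one point.
sin is entire and surjective onto ℂ: for every w ∈ ℂ, sin(ζ) = w has a solution ζ ∈ ℂ (e.g., via the complex inverse arcsin). With ζ = −3z this gives z = ζ/(-3). Then -6·sin(−3z) takes every value in -6·ℂ = ℂ, and adding 6 is a bijection of ℂ. So f is surjective and omits no value. (Note: only on the real line is sin bounded by [−1, 1].)

Omitted value: no value.


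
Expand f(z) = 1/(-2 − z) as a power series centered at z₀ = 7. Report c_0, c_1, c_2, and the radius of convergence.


Let w = z − z₀, so z = z₀ + w.
Then -2 − z = -2 − (z₀ + w) = (-2 − z₀) − w = -9 − w.
f(z) = 1/(-9 − w) = (1/(-9)) · 1/(1 − w/(-9)) = Σ_{n≥0} w^n / (-9)^(n+1).
So c_n = 1/(-9)^(n+1):
  c_0 = 1/(-9)^1 = -1/9.
  c_1 = 1/(-9)^2 = 1/81.
  c_2 = 1/(-9)^3 = -1/729.
The series is valid for |w/d| < 1, i.e. |z − z₀| < |d|.
Radius of convergence: R = |-2 − z₀| = |-9| = 9 (distance from z₀ to the singularity z = -2).

c_0 = -1/9, c_1 = 1/81, c_2 = -1/729; R = 9.


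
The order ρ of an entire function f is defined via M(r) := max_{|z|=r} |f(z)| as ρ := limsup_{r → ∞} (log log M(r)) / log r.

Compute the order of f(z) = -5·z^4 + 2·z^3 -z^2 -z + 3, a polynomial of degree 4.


|f(z)| ≤ Σ|c_k|·r^k = O(r^4) as r → ∞. Polynomial growth is O(e^{r^ε}) for every ε > 0 (since r^4/e^{r^ε} → 0), so ρ ≤ ε for all ε > 0, i.e. ρ = 0. Every nonconstant polynomial has order 0.
Therefore ρ = 0.

Order ρ = 0.


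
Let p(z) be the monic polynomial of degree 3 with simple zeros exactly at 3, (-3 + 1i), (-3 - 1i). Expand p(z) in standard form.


The polynomial is p(z) = ∏_{α ∈ S} (z − α), where S = {3, (-3 + 1i), (-3 - 1i)}.
Expanding the product yields: p(z) = z^3 + 3·z^2 -8·z -30.
Note conjugate pairs combine to real quadratics: (z − (-3+1i))(z − (-3−1i)) = z² + 6z + 10.
The resulting polynomial has degree 3 and real coefficients as required.

p(z) = z^3 + 3·z^2 -8·z -30.


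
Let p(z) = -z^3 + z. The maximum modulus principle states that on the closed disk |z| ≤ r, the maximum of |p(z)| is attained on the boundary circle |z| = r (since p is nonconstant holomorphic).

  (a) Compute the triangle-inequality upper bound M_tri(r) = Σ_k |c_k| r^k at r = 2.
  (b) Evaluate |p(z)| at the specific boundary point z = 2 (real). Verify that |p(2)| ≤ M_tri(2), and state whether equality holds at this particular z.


Coefficients: c_0 = 0, c_1 = 1, c_2 = 0, c_3 = -1. Radius r = 2.
Part (a). Triangle bound: M_tri(r) = Σ_k |c_k| r^k
  = |0|·2^0 + |1|·2^1 + |0|·2^2 + |-1|·2^3
  = 0 + 2 + 0 + 8 = 10.
This bounds M(r) := max_{|z|=r} |p(z)| from above; equality holds iff all terms c_k z^k can be made to align in phase at a single z on |z|=r.
Part (b). At z = 2 (real, on the circle |z| = r):
  p(2) = (0)·2^0 + (1)·2^1 + (0)·2^2 + (-1)·2^3 = -6.
  |p(2)| = 6.
Check: |p(2)| = 6 ≤ 10 = M_tri(2). ✓ Equality does not hold at z = 2 (the coefficients have mixed signs, so the terms do not all align in phase there).

M_tri(2) = 10; |p(2)| = 6; equality at z=2: no.


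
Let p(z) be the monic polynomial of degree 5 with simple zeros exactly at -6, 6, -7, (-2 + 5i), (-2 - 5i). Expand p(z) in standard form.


The polynomial is p(z) = ∏_{α ∈ S} (z − α), where S = {-6, 6, -7, (-2 + 5i), (-2 - 5i)}.
Expanding the product yields: p(z) = z^5 + 11·z^4 + 21·z^3 -193·z^2 -2052·z -7308.
Note conjugate pairs combine to real quadratics: (z − (-2+5i))(z − (-2−5i)) = z² + 4z + 29.
The resulting polynomial has degree 5 and real coefficients as required.

p(z) = z^5 + 11·z^4 + 21·z^3 -193·z^2 -2052·z -7308.


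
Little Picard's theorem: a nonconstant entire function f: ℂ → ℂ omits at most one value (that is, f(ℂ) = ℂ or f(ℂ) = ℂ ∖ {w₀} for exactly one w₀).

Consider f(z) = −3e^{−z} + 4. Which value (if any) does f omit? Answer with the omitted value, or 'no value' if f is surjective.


Little Picard bounds the complement of f(ℂ) to at most one point.
e^{−z} is never zero on ℂ, so -3·e^{−z} takes every value in ℂ ∖ {0}. Adding 4 shifts the range to ℂ ∖ {4}. Thus f omits exactly the value 4.

Omitted value: 4.


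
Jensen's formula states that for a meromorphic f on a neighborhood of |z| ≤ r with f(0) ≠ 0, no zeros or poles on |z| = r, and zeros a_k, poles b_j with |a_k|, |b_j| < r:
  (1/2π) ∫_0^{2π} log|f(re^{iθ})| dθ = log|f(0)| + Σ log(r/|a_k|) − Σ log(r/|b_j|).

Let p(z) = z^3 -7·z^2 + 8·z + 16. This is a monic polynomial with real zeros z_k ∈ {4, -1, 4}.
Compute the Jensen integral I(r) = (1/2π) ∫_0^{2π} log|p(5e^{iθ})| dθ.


Zeros: -1, 4, 4; r = 5.
Inside |z| < r: -1, 4, 4. Outside (|z| ≥ r): ∅.
p(0) = 16, so log|p(0)| = log(16) = 2.7726.
Apply Jensen: I(r) = log|p(0)| + Σ_k log(r/|z_k|), summed over zeros inside |z| < r.
  log(r/|z_k|) for z_k = 4: log(5/4) = 0.2231
  log(r/|z_k|) for z_k = -1: log(5/1) = 1.6094
  log(r/|z_k|) for z_k = 4: log(5/4) = 0.2231
Sum over inside zeros: 2.0557.
I(r) = log|p(0)| + (inside sum) = 2.7726 + 2.0557 = 4.8283.
Closed form (all zeros inside, monic): I(r) = n·log(r) = 3·log(5) = 4.8283. ✓

I(r) ≈ 4.8283.


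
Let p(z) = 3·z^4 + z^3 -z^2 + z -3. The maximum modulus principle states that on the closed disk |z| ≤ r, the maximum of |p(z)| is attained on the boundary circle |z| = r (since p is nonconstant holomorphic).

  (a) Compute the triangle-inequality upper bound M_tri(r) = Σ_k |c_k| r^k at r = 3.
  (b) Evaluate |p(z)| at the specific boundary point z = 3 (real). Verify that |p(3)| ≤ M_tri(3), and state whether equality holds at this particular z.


Coefficients: c_0 = -3, c_1 = 1, c_2 = -1, c_3 = 1, c_4 = 3. Radius r = 3.
Part (a). Triangle bound: M_tri(r) = Σ_k |c_k| r^k
  = |-3|·3^0 + |1|·3^1 + |-1|·3^2 + |1|·3^3 + |3|·3^4
  = 3 + 3 + 9 + 27 + 243 = 285.
This bounds M(r) := max_{|z|=r} |p(z)| from above; equality holds iff all terms c_k z^k can be made to align in phase at a single z on |z|=r.
Part (b). At z = 3 (real, on the circle |z| = r):
  p(3) = (-3)·3^0 + (1)·3^1 + (-1)·3^2 + (1)·3^3 + (3)·3^4 = 261.
  |p(3)| = 261.
Check: |p(3)| = 261 ≤ 285 = M_tri(3). ✓ Equality does not hold at z = 3 (the coefficients have mixed signs, so the terms do not all align in phase there).

M_tri(3) = 285; |p(3)| = 261; equality at z=3: no.


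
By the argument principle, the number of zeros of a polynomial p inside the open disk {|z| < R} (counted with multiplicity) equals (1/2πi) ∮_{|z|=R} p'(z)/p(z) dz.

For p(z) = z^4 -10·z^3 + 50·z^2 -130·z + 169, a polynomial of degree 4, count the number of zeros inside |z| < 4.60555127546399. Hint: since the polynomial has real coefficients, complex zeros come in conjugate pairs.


The zeros of p are: (3 + 2i), (3 - 2i), (2 + 3i), (2 - 3i).
Their magnitudes are: 3.606, 3.606, 3.606, 3.606.
Zeros with |z| < R = 4.60555127546399: (3 + 2i), (3 - 2i), (2 + 3i), (2 - 3i).
Count = 4.
By the argument principle, (1/2πi) ∮_{|z|=R} p'(z)/p(z) dz equals exactly this count.

Number of zeros inside |z| < 4.60555127546399: 4.


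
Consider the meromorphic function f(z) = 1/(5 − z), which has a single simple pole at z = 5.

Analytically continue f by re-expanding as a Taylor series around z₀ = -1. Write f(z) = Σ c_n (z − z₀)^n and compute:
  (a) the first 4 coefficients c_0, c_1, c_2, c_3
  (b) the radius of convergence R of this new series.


Let w = z − z₀, so z = z₀ + w.
Then 5 − z = 5 − (z₀ + w) = (5 − z₀) − w = 6 − w.
f(z) = 1/(6 − w) = (1/(6)) · 1/(1 − w/(6)) = Σ_{n≥0} w^n / (6)^(n+1).
So c_n = 1/(6)^(n+1):
  c_0 = 1/(6)^1 = 1/6.
  c_1 = 1/(6)^2 = 1/36.
  c_2 = 1/(6)^3 = 1/216.
  c_3 = 1/(6)^4 = 1/1296.
The series is valid for |w/d| < 1, i.e. |z − z₀| < |d|.
Radius of convergence: R = |5 − z₀| = |6| = 6 (distance from z₀ to the singularity z = 5).

c_0 = 1/6, c_1 = 1/36, c_2 = 1/216, c_3 = 1/1296; R = 6.


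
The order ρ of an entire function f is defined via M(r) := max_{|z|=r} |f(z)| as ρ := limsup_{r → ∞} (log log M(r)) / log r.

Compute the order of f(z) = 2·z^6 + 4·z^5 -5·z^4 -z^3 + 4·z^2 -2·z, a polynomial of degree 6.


|f(z)| ≤ Σ|c_k|·r^k = O(r^6) as r → ∞. Polynomial growth is O(e^{r^ε}) for every ε > 0 (since r^6/e^{r^ε} → 0), so ρ ≤ ε for all ε > 0, i.e. ρ = 0. Every nonconstant polynomial has order 0.
Therefore ρ = 0.

Order ρ = 0.


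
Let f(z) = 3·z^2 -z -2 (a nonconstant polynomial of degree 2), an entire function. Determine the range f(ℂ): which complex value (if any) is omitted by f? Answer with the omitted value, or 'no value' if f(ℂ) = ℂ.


Little Picard bounds the complement of f(ℂ) to at most one point.
For every w ∈ ℂ, the equation p(z) − w = 0 is a nonconstant polynomial in z and hence has at least one root by the fundamental theorem of algebra. So p is surjective onto ℂ, omitting no value.

Omitted value: no value.


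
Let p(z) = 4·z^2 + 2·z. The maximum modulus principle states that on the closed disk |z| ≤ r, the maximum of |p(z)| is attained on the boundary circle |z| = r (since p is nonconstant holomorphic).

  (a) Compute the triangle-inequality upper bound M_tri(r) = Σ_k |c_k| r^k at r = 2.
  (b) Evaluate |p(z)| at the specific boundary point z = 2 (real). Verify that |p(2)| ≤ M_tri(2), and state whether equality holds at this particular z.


Coefficients: c_0 = 0, c_1 = 2, c_2 = 4. Radius r = 2.
Part (a). Triangle bound: M_tri(r) = Σ_k |c_k| r^k
  = |0|·2^0 + |2|·2^1 + |4|·2^2
  = 0 + 4 + 16 = 20.
This bounds M(r) := max_{|z|=r} |p(z)| from above; equality holds iff all terms c_k z^k can be made to align in phase at a single z on |z|=r.
Part (b). At z = 2 (real, on the circle |z| = r):
  p(2) = (0)·2^0 + (2)·2^1 + (4)·2^2 = 20.
  |p(2)| = 20.
Since all nonzero coefficients share the same sign, |p(2)| = 20 = M_tri(2); the triangle bound is attained at z = 2, so in fact M(r) = 20.

M_tri(2) = 20; |p(2)| = 20; equality at z=2: yes.


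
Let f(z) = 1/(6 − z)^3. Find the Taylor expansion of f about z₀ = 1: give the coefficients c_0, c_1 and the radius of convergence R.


Let w = z − z₀, so z = z₀ + w.
Then 6 − z = 6 − (z₀ + w) = (6 − z₀) − w = 5 − w.
f(z) = 1/(5 − w)^3 = (1/(5)^3) · (1 − w/(5))^{−3}.
By the binomial series (1−u)^{−3} = Σ_{n≥0} C(n+2, 2) u^n for |u|<1, with u = w/(5):
  c_n = C(n+2, 2) / (5)^(n+3).
  c_0 = 1/(5)^3 = 1/125.
  c_1 = 3/(5)^4 = 3/625.
The series is valid for |w/d| < 1, i.e. |z − z₀| < |d|.
Radius of convergence: R = |6 − z₀| = |5| = 5 (distance from z₀ to the singularity z = 6).

c_0 = 1/125, c_1 = 3/625; R = 5.


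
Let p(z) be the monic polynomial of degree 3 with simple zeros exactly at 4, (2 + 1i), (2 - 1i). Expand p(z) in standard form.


The polynomial is p(z) = ∏_{α ∈ S} (z − α), where S = {4, (2 + 1i), (2 - 1i)}.
Expanding the product yields: p(z) = z^3 -8·z^2 + 21·z -20.
Note conjugate pairs combine to real quadratics: (z − (2+1i))(z − (2−1i)) = z² − 4z + 5.
The resulting polynomial has degree 3 and real coefficients as required.

p(z) = z^3 -8·z^2 + 21·z -20.


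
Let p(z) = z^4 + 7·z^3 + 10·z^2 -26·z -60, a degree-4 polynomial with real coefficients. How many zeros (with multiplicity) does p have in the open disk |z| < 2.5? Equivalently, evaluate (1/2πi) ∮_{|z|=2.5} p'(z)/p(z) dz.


The zeros of p are: 2, -3, (-3 + 1i), (-3 - 1i).
Their magnitudes are: 2, 3, 3.162, 3.162.
Zeros with |z| < R = 2.5: 2.
Count = 1.
By the argument principle, (1/2πi) ∮_{|z|=R} p'(z)/p(z) dz equals exactly this count.

Number of zeros inside |z| < 2.5: 1.


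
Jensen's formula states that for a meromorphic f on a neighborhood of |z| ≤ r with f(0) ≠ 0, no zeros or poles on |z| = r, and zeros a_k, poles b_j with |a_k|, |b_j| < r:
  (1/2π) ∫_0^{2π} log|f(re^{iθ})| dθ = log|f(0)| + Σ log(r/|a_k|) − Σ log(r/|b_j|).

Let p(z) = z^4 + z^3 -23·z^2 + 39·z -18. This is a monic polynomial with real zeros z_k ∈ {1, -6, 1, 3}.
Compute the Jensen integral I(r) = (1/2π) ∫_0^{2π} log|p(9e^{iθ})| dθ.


Zeros: -6, 1, 1, 3; r = 9.
Inside |z| < r: -6, 1, 1, 3. Outside (|z| ≥ r): ∅.
p(0) = -18, so log|p(0)| = log(18) = 2.8904.
Apply Jensen: I(r) = log|p(0)| + Σ_k log(r/|z_k|), summed over zeros inside |z| < r.
  log(r/|z_k|) for z_k = 1: log(9/1) = 2.1972
  log(r/|z_k|) for z_k = -6: log(9/6) = 0.4055
  log(r/|z_k|) for z_k = 1: log(9/1) = 2.1972
  log(r/|z_k|) for z_k = 3: log(9/3) = 1.0986
Sum over inside zeros: 5.8985.
I(r) = log|p(0)| + (inside sum) = 2.8904 + 5.8985 = 8.7889.
Closed form (all zeros inside, monic): I(r) = n·log(r) = 4·log(9) = 8.7889. ✓

I(r) ≈ 8.7889.
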